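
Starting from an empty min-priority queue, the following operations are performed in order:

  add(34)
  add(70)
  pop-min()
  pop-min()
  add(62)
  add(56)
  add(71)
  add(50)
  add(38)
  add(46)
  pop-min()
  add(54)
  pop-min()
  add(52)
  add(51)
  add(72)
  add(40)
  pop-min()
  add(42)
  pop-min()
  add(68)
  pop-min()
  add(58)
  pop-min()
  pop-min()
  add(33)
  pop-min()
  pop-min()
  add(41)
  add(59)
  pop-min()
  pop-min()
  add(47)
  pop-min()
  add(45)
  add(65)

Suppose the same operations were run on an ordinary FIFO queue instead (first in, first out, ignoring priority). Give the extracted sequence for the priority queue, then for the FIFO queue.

insert 34 → {34}
insert 70 → {34, 70}
pop-min → 34; now {70}
pop-min → 70; now {}
insert 62 → {62}
insert 56 → {56, 62}
insert 71 → {56, 62, 71}
insert 50 → {50, 56, 62, 71}
insert 38 → {38, 50, 56, 62, 71}
insert 46 → {38, 46, 50, 56, 62, 71}
pop-min → 38; now {46, 50, 56, 62, 71}
insert 54 → {46, 50, 54, 56, 62, 71}
pop-min → 46; now {50, 54, 56, 62, 71}
insert 52 → {50, 52, 54, 56, 62, 71}
insert 51 → {50, 51, 52, 54, 56, 62, 71}
insert 72 → {50, 51, 52, 54, 56, 62, 71, 72}
insert 40 → {40, 50, 51, 52, 54, 56, 62, 71, 72}
pop-min → 40; now {50, 51, 52, 54, 56, 62, 71, 72}
insert 42 → {42, 50, 51, 52, 54, 56, 62, 71, 72}
pop-min → 42; now {50, 51, 52, 54, 56, 62, 71, 72}
insert 68 → {50, 51, 52, 54, 56, 62, 68, 71, 72}
pop-min → 50; now {51, 52, 54, 56, 62, 68, 71, 72}
insert 58 → {51, 52, 54, 56, 58, 62, 68, 71, 72}
pop-min → 51; now {52, 54, 56, 58, 62, 68, 71, 72}
pop-min → 52; now {54, 56, 58, 62, 68, 71, 72}
insert 33 → {33, 54, 56, 58, 62, 68, 71, 72}
pop-min → 33; now {54, 56, 58, 62, 68, 71, 72}
pop-min → 54; now {56, 58, 62, 68, 71, 72}
insert 41 → {41, 56, 58, 62, 68, 71, 72}
insert 59 → {41, 56, 58, 59, 62, 68, 71, 72}
pop-min → 41; now {56, 58, 59, 62, 68, 71, 72}
pop-min → 56; now {58, 59, 62, 68, 71, 72}
insert 47 → {47, 58, 59, 62, 68, 71, 72}
pop-min → 47; now {58, 59, 62, 68, 71, 72}
insert 45 → {45, 58, 59, 62, 68, 71, 72}
insert 65 → {45, 58, 59, 62, 65, 68, 71, 72}

priority queue: [34, 70, 38, 46, 40, 42, 50, 51, 52, 33, 54, 41, 56, 47]; FIFO queue: 34 → 70 → 62 → 56 → 71 → 50 → 38 → 46 → 54 → 52 → 51 → 72 → 40 → 42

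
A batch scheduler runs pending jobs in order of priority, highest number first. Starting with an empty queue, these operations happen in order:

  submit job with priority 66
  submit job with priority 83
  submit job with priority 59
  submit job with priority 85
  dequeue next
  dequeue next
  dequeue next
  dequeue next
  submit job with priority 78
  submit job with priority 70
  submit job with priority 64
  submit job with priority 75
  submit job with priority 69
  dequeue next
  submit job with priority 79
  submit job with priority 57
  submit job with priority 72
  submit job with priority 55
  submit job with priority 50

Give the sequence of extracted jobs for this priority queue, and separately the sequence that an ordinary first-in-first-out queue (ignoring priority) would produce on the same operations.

insert 66 → {66}
insert 83 → {83, 66}
insert 59 → {83, 66, 59}
insert 85 → {85, 83, 66, 59}
dequeue next → 85; now {83, 66, 59}
dequeue next → 83; now {66, 59}
dequeue next → 66; now {59}
dequeue next → 59; now {}
insert 78 → {78}
insert 70 → {78, 70}
insert 64 → {78, 70, 64}
insert 75 → {78, 75, 70, 64}
insert 69 → {78, 75, 70, 69, 64}
dequeue next → 78; now {75, 70, 69, 64}
insert 79 → {79, 75, 70, 69, 64}
insert 57 → {79, 75, 70, 69, 64, 57}
insert 72 → {79, 75, 72, 70, 69, 64, 57}
insert 55 → {79, 75, 72, 70, 69, 64, 57, 55}
insert 50 → {79, 75, 72, 70, 69, 64, 57, 55, 50}

priority queue: 85 → 83 → 66 → 59 → 78; FIFO queue: 66, 83, 59, 85, 78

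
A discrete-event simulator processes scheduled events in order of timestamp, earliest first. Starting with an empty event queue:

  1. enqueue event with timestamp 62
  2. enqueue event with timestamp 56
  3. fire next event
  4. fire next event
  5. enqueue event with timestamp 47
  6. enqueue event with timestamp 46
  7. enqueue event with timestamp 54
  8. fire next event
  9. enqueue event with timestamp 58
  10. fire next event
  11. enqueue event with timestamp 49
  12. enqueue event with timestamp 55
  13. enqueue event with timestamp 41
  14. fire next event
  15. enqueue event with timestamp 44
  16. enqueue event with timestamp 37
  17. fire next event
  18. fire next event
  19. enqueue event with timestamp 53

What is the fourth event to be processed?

insert 62 → {62}
insert 56 → {56, 62}
fire next event → 56; now {62}
fire next event → 62; now {}
insert 47 → {47}
insert 46 → {46, 47}
insert 54 → {46, 47, 54}
fire next event → 46; now {47, 54}
insert 58 → {47, 54, 58}
fire next event → 47; now {54, 58}
insert 49 → {49, 54, 58}
insert 55 → {49, 54, 55, 58}
insert 41 → {41, 49, 54, 55, 58}
fire next event → 41; now {49, 54, 55, 58}
insert 44 → {44, 49, 54, 55, 58}
insert 37 → {37, 44, 49, 54, 55, 58}
fire next event → 37; now {44, 49, 54, 55, 58}
fire next event → 44; now {49, 54, 55, 58}
insert 53 → {49, 53, 54, 55, 58}

47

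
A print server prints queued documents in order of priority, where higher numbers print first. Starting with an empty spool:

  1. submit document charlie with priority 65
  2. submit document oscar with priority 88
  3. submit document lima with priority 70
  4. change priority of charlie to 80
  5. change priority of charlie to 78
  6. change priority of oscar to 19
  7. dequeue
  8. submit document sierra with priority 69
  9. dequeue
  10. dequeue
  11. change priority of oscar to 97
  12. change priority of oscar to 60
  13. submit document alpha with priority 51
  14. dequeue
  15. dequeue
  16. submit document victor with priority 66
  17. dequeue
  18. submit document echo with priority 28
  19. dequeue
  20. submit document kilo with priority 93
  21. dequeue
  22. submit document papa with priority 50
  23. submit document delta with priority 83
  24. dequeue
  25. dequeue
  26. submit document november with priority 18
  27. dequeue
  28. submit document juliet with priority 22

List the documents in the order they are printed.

add charlie (priority 65) → {charlie:65}
add oscar (priority 88) → {oscar:88, charlie:65}
add lima (priority 70) → {oscar:88, lima:70, charlie:65}
update charlie to priority 80 → {oscar:88, charlie:80, lima:70}
update charlie to priority 78 → {oscar:88, charlie:78, lima:70}
update oscar to priority 19 → {charlie:78, lima:70, oscar:19}
dequeue → charlie; now {lima:70, oscar:19}
add sierra (priority 69) → {lima:70, sierra:69, oscar:19}
dequeue → lima; now {sierra:69, oscar:19}
dequeue → sierra; now {oscar:19}
update oscar to priority 97 → {oscar:97}
update oscar to priority 60 → {oscar:60}
add alpha (priority 51) → {oscar:60, alpha:51}
dequeue → oscar; now {alpha:51}
dequeue → alpha; now {}
add victor (priority 66) → {victor:66}
dequeue → victor; now {}
add echo (priority 28) → {echo:28}
dequeue → echo; now {}
add kilo (priority 93) → {kilo:93}
dequeue → kilo; now {}
add papa (priority 50) → {papa:50}
add delta (priority 83) → {delta:83, papa:50}
dequeue → delta; now {papa:50}
dequeue → papa; now {}
add november (priority 18) → {november:18}
dequeue → november; now {}
add juliet (priority 22) → {juliet:22}

[charlie, lima, sierra, oscar, alpha, victor, echo, kilo, delta, papa, november]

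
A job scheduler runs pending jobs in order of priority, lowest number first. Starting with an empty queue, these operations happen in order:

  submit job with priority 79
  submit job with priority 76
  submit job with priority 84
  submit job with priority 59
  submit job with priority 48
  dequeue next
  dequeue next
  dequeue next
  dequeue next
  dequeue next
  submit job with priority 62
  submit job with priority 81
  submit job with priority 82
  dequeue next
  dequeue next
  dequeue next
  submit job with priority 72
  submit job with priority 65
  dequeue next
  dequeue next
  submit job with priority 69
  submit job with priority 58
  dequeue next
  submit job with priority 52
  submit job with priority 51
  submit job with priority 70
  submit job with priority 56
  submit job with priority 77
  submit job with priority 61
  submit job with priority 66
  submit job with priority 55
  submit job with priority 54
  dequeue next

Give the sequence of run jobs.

insert 79 → {79}
insert 76 → {76, 79}
insert 84 → {76, 79, 84}
insert 59 → {59, 76, 79, 84}
insert 48 → {48, 59, 76, 79, 84}
dequeue next → 48; now {59, 76, 79, 84}
dequeue next → 59; now {76, 79, 84}
dequeue next → 76; now {79, 84}
dequeue next → 79; now {84}
dequeue next → 84; now {}
insert 62 → {62}
insert 81 → {62, 81}
insert 82 → {62, 81, 82}
dequeue next → 62; now {81, 82}
dequeue next → 81; now {82}
dequeue next → 82; now {}
insert 72 → {72}
insert 65 → {65, 72}
dequeue next → 65; now {72}
dequeue next → 72; now {}
insert 69 → {69}
insert 58 → {58, 69}
dequeue next → 58; now {69}
insert 52 → {52, 69}
insert 51 → {51, 52, 69}
insert 70 → {51, 52, 69, 70}
insert 56 → {51, 52, 56, 69, 70}
insert 77 → {51, 52, 56, 69, 70, 77}
insert 61 → {51, 52, 56, 61, 69, 70, 77}
insert 66 → {51, 52, 56, 61, 66, 69, 70, 77}
insert 55 → {51, 52, 55, 56, 61, 66, 69, 70, 77}
insert 54 → {51, 52, 54, 55, 56, 61, 66, 69, 70, 77}
dequeue next → 51; now {52, 54, 55, 56, 61, 66, 69, 70, 77}

[48, 59, 76, 79, 84, 62, 81, 82, 65, 72, 58, 51]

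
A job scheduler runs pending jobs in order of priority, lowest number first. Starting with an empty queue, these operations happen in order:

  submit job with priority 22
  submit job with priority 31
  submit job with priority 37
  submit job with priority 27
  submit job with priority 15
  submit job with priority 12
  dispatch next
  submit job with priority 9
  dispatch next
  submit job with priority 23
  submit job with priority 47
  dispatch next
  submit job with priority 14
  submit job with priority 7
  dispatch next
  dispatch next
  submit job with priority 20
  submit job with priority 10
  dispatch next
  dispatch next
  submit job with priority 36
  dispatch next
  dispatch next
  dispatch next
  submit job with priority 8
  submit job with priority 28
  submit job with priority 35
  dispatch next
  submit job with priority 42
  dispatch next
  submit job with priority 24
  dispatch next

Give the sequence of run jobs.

insert 22 → {22}
insert 31 → {22, 31}
insert 37 → {22, 31, 37}
insert 27 → {22, 27, 31, 37}
insert 15 → {15, 22, 27, 31, 37}
insert 12 → {12, 15, 22, 27, 31, 37}
dispatch next → 12; now {15, 22, 27, 31, 37}
insert 9 → {9, 15, 22, 27, 31, 37}
dispatch next → 9; now {15, 22, 27, 31, 37}
insert 23 → {15, 22, 23, 27, 31, 37}
insert 47 → {15, 22, 23, 27, 31, 37, 47}
dispatch next → 15; now {22, 23, 27, 31, 37, 47}
insert 14 → {14, 22, 23, 27, 31, 37, 47}
insert 7 → {7, 14, 22, 23, 27, 31, 37, 47}
dispatch next → 7; now {14, 22, 23, 27, 31, 37, 47}
dispatch next → 14; now {22, 23, 27, 31, 37, 47}
insert 20 → {20, 22, 23, 27, 31, 37, 47}
insert 10 → {10, 20, 22, 23, 27, 31, 37, 47}
dispatch next → 10; now {20, 22, 23, 27, 31, 37, 47}
dispatch next → 20; now {22, 23, 27, 31, 37, 47}
insert 36 → {22, 23, 27, 31, 36, 37, 47}
dispatch next → 22; now {23, 27, 31, 36, 37, 47}
dispatch next → 23; now {27, 31, 36, 37, 47}
dispatch next → 27; now {31, 36, 37, 47}
insert 8 → {8, 31, 36, 37, 47}
insert 28 → {8, 28, 31, 36, 37, 47}
insert 35 → {8, 28, 31, 35, 36, 37, 47}
dispatch next → 8; now {28, 31, 35, 36, 37, 47}
insert 42 → {28, 31, 35, 36, 37, 42, 47}
dispatch next → 28; now {31, 35, 36, 37, 42, 47}
insert 24 → {24, 31, 35, 36, 37, 42, 47}
dispatch next → 24; now {31, 35, 36, 37, 42, 47}

12 → 9 → 15 → 7 → 14 → 10 → 20 → 22 → 23 → 27 → 8 → 28 → 24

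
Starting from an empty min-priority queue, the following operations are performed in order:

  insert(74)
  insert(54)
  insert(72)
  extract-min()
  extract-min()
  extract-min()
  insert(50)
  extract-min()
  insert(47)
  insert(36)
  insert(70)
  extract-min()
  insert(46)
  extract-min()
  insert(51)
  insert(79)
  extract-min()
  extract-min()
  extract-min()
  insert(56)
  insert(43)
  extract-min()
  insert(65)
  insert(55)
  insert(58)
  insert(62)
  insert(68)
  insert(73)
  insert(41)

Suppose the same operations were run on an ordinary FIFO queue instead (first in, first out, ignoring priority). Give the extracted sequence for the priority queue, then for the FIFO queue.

priority queue: 54 → 72 → 74 → 50 → 36 → 46 → 47 → 51 → 70 → 43; FIFO queue: 74, 54, 72, 50, 47, 36, 70, 46, 51, 79

insert 74 → {74}
insert 54 → {54, 74}
insert 72 → {54, 72, 74}
extract-min → 54; now {72, 74}
extract-min → 72; now {74}
extract-min → 74; now {}
insert 50 → {50}
extract-min → 50; now {}
insert 47 → {47}
insert 36 → {36, 47}
insert 70 → {36, 47, 70}
extract-min → 36; now {47, 70}
insert 46 → {46, 47, 70}
extract-min → 46; now {47, 70}
insert 51 → {47, 51, 70}
insert 79 → {47, 51, 70, 79}
extract-min → 47; now {51, 70, 79}
extract-min → 51; now {70, 79}
extract-min → 70; now {79}
insert 56 → {56, 79}
insert 43 → {43, 56, 79}
extract-min → 43; now {56, 79}
insert 65 → {56, 65, 79}
insert 55 → {55, 56, 65, 79}
insert 58 → {55, 56, 58, 65, 79}
insert 62 → {55, 56, 58, 62, 65, 79}
insert 68 → {55, 56, 58, 62, 65, 68, 79}
insert 73 → {55, 56, 58, 62, 65, 68, 73, 79}
insert 41 → {41, 55, 56, 58, 62, 65, 68, 73, 79}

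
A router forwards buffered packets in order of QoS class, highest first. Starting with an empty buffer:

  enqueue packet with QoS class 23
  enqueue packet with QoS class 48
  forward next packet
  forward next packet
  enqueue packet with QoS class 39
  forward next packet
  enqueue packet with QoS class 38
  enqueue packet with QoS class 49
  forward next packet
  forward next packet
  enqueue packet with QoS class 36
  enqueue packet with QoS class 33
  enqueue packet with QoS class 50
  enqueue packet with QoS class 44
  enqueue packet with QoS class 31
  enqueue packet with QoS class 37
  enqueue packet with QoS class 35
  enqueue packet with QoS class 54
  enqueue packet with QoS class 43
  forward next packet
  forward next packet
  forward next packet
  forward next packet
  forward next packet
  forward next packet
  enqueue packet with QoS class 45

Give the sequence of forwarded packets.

insert 23 → {23}
insert 48 → {48, 23}
forward next packet → 48; now {23}
forward next packet → 23; now {}
insert 39 → {39}
forward next packet → 39; now {}
insert 38 → {38}
insert 49 → {49, 38}
forward next packet → 49; now {38}
forward next packet → 38; now {}
insert 36 → {36}
insert 33 → {36, 33}
insert 50 → {50, 36, 33}
insert 44 → {50, 44, 36, 33}
insert 31 → {50, 44, 36, 33, 31}
insert 37 → {50, 44, 37, 36, 33, 31}
insert 35 → {50, 44, 37, 36, 35, 33, 31}
insert 54 → {54, 50, 44, 37, 36, 35, 33, 31}
insert 43 → {54, 50, 44, 43, 37, 36, 35, 33, 31}
forward next packet → 54; now {50, 44, 43, 37, 36, 35, 33, 31}
forward next packet → 50; now {44, 43, 37, 36, 35, 33, 31}
forward next packet → 44; now {43, 37, 36, 35, 33, 31}
forward next packet → 43; now {37, 36, 35, 33, 31}
forward next packet → 37; now {36, 35, 33, 31}
forward next packet → 36; now {35, 33, 31}
insert 45 → {45, 35, 33, 31}

[48, 23, 39, 49, 38, 54, 50, 44, 43, 37, 36]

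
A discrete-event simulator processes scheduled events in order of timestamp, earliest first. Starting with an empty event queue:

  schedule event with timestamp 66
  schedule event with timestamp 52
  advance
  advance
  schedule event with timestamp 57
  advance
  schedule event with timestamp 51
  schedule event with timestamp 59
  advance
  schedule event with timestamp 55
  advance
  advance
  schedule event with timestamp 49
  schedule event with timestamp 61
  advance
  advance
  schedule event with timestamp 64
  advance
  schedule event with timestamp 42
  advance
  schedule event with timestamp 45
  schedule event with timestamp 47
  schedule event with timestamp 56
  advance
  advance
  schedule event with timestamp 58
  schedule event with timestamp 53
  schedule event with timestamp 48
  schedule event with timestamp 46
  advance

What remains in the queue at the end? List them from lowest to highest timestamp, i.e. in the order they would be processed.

insert 66 → {66}
insert 52 → {52, 66}
advance → 52; now {66}
advance → 66; now {}
insert 57 → {57}
advance → 57; now {}
insert 51 → {51}
insert 59 → {51, 59}
advance → 51; now {59}
insert 55 → {55, 59}
advance → 55; now {59}
advance → 59; now {}
insert 49 → {49}
insert 61 → {49, 61}
advance → 49; now {61}
advance → 61; now {}
insert 64 → {64}
advance → 64; now {}
insert 42 → {42}
advance → 42; now {}
insert 45 → {45}
insert 47 → {45, 47}
insert 56 → {45, 47, 56}
advance → 45; now {47, 56}
advance → 47; now {56}
insert 58 → {56, 58}
insert 53 → {53, 56, 58}
insert 48 → {48, 53, 56, 58}
insert 46 → {46, 48, 53, 56, 58}
advance → 46; now {48, 53, 56, 58}

48 → 53 → 56 → 58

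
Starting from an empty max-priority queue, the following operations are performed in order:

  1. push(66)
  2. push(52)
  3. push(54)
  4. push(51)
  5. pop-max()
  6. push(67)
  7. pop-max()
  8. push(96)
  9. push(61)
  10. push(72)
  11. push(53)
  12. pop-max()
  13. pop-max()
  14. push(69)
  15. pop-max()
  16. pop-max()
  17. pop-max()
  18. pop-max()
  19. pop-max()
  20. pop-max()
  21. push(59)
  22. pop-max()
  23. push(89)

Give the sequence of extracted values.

insert 66 → {66}
insert 52 → {66, 52}
insert 54 → {66, 54, 52}
insert 51 → {66, 54, 52, 51}
pop-max → 66; now {54, 52, 51}
insert 67 → {67, 54, 52, 51}
pop-max → 67; now {54, 52, 51}
insert 96 → {96, 54, 52, 51}
insert 61 → {96, 61, 54, 52, 51}
insert 72 → {96, 72, 61, 54, 52, 51}
insert 53 → {96, 72, 61, 54, 53, 52, 51}
pop-max → 96; now {72, 61, 54, 53, 52, 51}
pop-max → 72; now {61, 54, 53, 52, 51}
insert 69 → {69, 61, 54, 53, 52, 51}
pop-max → 69; now {61, 54, 53, 52, 51}
pop-max → 61; now {54, 53, 52, 51}
pop-max → 54; now {53, 52, 51}
pop-max → 53; now {52, 51}
pop-max → 52; now {51}
pop-max → 51; now {}
insert 59 → {59}
pop-max → 59; now {}
insert 89 → {89}

66, 67, 96, 72, 69, 61, 54, 53, 52, 51, 59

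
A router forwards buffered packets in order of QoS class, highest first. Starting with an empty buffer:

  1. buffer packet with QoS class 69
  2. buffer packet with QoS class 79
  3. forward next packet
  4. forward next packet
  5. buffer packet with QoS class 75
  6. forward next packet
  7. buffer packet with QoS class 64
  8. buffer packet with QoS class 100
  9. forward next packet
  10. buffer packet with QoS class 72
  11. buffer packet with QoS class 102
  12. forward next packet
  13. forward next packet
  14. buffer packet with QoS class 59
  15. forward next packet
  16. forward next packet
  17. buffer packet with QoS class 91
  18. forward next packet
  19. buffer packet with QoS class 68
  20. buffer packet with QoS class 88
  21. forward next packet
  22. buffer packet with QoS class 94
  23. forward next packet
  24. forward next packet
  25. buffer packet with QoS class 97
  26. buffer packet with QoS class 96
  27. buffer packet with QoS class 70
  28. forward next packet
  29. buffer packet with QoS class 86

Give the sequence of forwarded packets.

79, 69, 75, 100, 102, 72, 64, 59, 91, 88, 94, 68, 97

insert 69 → {69}
insert 79 → {79, 69}
forward next packet → 79; now {69}
forward next packet → 69; now {}
insert 75 → {75}
forward next packet → 75; now {}
insert 64 → {64}
insert 100 → {100, 64}
forward next packet → 100; now {64}
insert 72 → {72, 64}
insert 102 → {102, 72, 64}
forward next packet → 102; now {72, 64}
forward next packet → 72; now {64}
insert 59 → {64, 59}
forward next packet → 64; now {59}
forward next packet → 59; now {}
insert 91 → {91}
forward next packet → 91; now {}
insert 68 → {68}
insert 88 → {88, 68}
forward next packet → 88; now {68}
insert 94 → {94, 68}
forward next packet → 94; now {68}
forward next packet → 68; now {}
insert 97 → {97}
insert 96 → {97, 96}
insert 70 → {97, 96, 70}
forward next packet → 97; now {96, 70}
insert 86 → {96, 86, 70}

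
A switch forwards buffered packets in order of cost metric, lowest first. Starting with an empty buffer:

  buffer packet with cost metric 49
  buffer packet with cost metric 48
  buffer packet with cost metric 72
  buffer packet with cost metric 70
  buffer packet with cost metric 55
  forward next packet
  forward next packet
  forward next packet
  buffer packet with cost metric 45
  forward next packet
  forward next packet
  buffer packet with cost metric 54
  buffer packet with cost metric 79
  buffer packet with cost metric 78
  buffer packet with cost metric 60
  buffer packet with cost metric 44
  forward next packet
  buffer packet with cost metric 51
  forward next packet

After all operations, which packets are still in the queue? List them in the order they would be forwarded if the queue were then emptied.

54, 60, 72, 78, 79

insert 49 → {49}
insert 48 → {48, 49}
insert 72 → {48, 49, 72}
insert 70 → {48, 49, 70, 72}
insert 55 → {48, 49, 55, 70, 72}
forward next packet → 48; now {49, 55, 70, 72}
forward next packet → 49; now {55, 70, 72}
forward next packet → 55; now {70, 72}
insert 45 → {45, 70, 72}
forward next packet → 45; now {70, 72}
forward next packet → 70; now {72}
insert 54 → {54, 72}
insert 79 → {54, 72, 79}
insert 78 → {54, 72, 78, 79}
insert 60 → {54, 60, 72, 78, 79}
insert 44 → {44, 54, 60, 72, 78, 79}
forward next packet → 44; now {54, 60, 72, 78, 79}
insert 51 → {51, 54, 60, 72, 78, 79}
forward next packet → 51; now {54, 60, 72, 78, 79}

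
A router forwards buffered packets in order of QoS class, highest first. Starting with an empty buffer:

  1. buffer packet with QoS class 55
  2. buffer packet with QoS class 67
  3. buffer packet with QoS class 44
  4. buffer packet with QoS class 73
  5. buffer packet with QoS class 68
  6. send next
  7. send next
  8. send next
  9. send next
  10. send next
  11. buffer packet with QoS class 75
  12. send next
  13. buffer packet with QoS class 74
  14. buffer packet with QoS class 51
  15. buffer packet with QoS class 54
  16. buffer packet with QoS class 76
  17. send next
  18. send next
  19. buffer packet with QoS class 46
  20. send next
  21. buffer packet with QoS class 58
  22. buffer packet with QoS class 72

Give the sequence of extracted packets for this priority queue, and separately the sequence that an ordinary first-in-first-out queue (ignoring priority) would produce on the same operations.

insert 55 → {55}
insert 67 → {67, 55}
insert 44 → {67, 55, 44}
insert 73 → {73, 67, 55, 44}
insert 68 → {73, 68, 67, 55, 44}
send next → 73; now {68, 67, 55, 44}
send next → 68; now {67, 55, 44}
send next → 67; now {55, 44}
send next → 55; now {44}
send next → 44; now {}
insert 75 → {75}
send next → 75; now {}
insert 74 → {74}
insert 51 → {74, 51}
insert 54 → {74, 54, 51}
insert 76 → {76, 74, 54, 51}
send next → 76; now {74, 54, 51}
send next → 74; now {54, 51}
insert 46 → {54, 51, 46}
send next → 54; now {51, 46}
insert 58 → {58, 51, 46}
insert 72 → {72, 58, 51, 46}

priority queue: 73 → 68 → 67 → 55 → 44 → 75 → 76 → 74 → 54; FIFO queue: 55 → 67 → 44 → 73 → 68 → 75 → 74 → 51 → 54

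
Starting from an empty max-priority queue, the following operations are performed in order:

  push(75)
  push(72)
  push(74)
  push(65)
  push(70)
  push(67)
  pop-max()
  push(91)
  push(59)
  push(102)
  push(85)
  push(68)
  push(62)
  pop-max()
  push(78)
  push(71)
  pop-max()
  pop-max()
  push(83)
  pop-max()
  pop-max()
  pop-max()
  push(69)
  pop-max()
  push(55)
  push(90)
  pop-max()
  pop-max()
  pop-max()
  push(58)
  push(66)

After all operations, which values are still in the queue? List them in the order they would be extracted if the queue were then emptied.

insert 75 → {75}
insert 72 → {75, 72}
insert 74 → {75, 74, 72}
insert 65 → {75, 74, 72, 65}
insert 70 → {75, 74, 72, 70, 65}
insert 67 → {75, 74, 72, 70, 67, 65}
pop-max → 75; now {74, 72, 70, 67, 65}
insert 91 → {91, 74, 72, 70, 67, 65}
insert 59 → {91, 74, 72, 70, 67, 65, 59}
insert 102 → {102, 91, 74, 72, 70, 67, 65, 59}
insert 85 → {102, 91, 85, 74, 72, 70, 67, 65, 59}
insert 68 → {102, 91, 85, 74, 72, 70, 68, 67, 65, 59}
insert 62 → {102, 91, 85, 74, 72, 70, 68, 67, 65, 62, 59}
pop-max → 102; now {91, 85, 74, 72, 70, 68, 67, 65, 62, 59}
insert 78 → {91, 85, 78, 74, 72, 70, 68, 67, 65, 62, 59}
insert 71 → {91, 85, 78, 74, 72, 71, 70, 68, 67, 65, 62, 59}
pop-max → 91; now {85, 78, 74, 72, 71, 70, 68, 67, 65, 62, 59}
pop-max → 85; now {78, 74, 72, 71, 70, 68, 67, 65, 62, 59}
insert 83 → {83, 78, 74, 72, 71, 70, 68, 67, 65, 62, 59}
pop-max → 83; now {78, 74, 72, 71, 70, 68, 67, 65, 62, 59}
pop-max → 78; now {74, 72, 71, 70, 68, 67, 65, 62, 59}
pop-max → 74; now {72, 71, 70, 68, 67, 65, 62, 59}
insert 69 → {72, 71, 70, 69, 68, 67, 65, 62, 59}
pop-max → 72; now {71, 70, 69, 68, 67, 65, 62, 59}
insert 55 → {71, 70, 69, 68, 67, 65, 62, 59, 55}
insert 90 → {90, 71, 70, 69, 68, 67, 65, 62, 59, 55}
pop-max → 90; now {71, 70, 69, 68, 67, 65, 62, 59, 55}
pop-max → 71; now {70, 69, 68, 67, 65, 62, 59, 55}
pop-max → 70; now {69, 68, 67, 65, 62, 59, 55}
insert 58 → {69, 68, 67, 65, 62, 59, 58, 55}
insert 66 → {69, 68, 67, 66, 65, 62, 59, 58, 55}

69, 68, 67, 66, 65, 62, 59, 58, 55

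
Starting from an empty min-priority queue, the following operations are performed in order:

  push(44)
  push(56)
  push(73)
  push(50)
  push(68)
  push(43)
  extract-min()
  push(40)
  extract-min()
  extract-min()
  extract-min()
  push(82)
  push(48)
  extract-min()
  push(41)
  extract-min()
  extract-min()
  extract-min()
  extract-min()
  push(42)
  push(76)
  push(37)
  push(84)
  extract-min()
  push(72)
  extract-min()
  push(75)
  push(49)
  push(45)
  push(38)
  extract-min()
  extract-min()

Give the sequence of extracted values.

43 → 40 → 44 → 50 → 48 → 41 → 56 → 68 → 73 → 37 → 42 → 38 → 45

insert 44 → {44}
insert 56 → {44, 56}
insert 73 → {44, 56, 73}
insert 50 → {44, 50, 56, 73}
insert 68 → {44, 50, 56, 68, 73}
insert 43 → {43, 44, 50, 56, 68, 73}
extract-min → 43; now {44, 50, 56, 68, 73}
insert 40 → {40, 44, 50, 56, 68, 73}
extract-min → 40; now {44, 50, 56, 68, 73}
extract-min → 44; now {50, 56, 68, 73}
extract-min → 50; now {56, 68, 73}
insert 82 → {56, 68, 73, 82}
insert 48 → {48, 56, 68, 73, 82}
extract-min → 48; now {56, 68, 73, 82}
insert 41 → {41, 56, 68, 73, 82}
extract-min → 41; now {56, 68, 73, 82}
extract-min → 56; now {68, 73, 82}
extract-min → 68; now {73, 82}
extract-min → 73; now {82}
insert 42 → {42, 82}
insert 76 → {42, 76, 82}
insert 37 → {37, 42, 76, 82}
insert 84 → {37, 42, 76, 82, 84}
extract-min → 37; now {42, 76, 82, 84}
insert 72 → {42, 72, 76, 82, 84}
extract-min → 42; now {72, 76, 82, 84}
insert 75 → {72, 75, 76, 82, 84}
insert 49 → {49, 72, 75, 76, 82, 84}
insert 45 → {45, 49, 72, 75, 76, 82, 84}
insert 38 → {38, 45, 49, 72, 75, 76, 82, 84}
extract-min → 38; now {45, 49, 72, 75, 76, 82, 84}
extract-min → 45; now {49, 72, 75, 76, 82, 84}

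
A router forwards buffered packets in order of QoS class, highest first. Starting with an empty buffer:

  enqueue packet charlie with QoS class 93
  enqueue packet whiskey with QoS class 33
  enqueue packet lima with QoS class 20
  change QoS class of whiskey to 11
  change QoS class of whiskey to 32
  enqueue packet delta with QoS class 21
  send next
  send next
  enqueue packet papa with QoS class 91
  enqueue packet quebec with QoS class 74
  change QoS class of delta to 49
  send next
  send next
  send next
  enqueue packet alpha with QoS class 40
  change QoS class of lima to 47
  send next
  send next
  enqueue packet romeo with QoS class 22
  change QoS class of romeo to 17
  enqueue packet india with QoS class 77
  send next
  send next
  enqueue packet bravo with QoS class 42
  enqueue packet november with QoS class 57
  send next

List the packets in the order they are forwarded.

add charlie (QoS class 93) → {charlie:93}
add whiskey (QoS class 33) → {charlie:93, whiskey:33}
add lima (QoS class 20) → {charlie:93, whiskey:33, lima:20}
update whiskey to QoS class 11 → {charlie:93, lima:20, whiskey:11}
update whiskey to QoS class 32 → {charlie:93, whiskey:32, lima:20}
add delta (QoS class 21) → {charlie:93, whiskey:32, delta:21, lima:20}
send next → charlie; now {whiskey:32, delta:21, lima:20}
send next → whiskey; now {delta:21, lima:20}
add papa (QoS class 91) → {papa:91, delta:21, lima:20}
add quebec (QoS class 74) → {papa:91, quebec:74, delta:21, lima:20}
update delta to QoS class 49 → {papa:91, quebec:74, delta:49, lima:20}
send next → papa; now {quebec:74, delta:49, lima:20}
send next → quebec; now {delta:49, lima:20}
send next → delta; now {lima:20}
add alpha (QoS class 40) → {alpha:40, lima:20}
update lima to QoS class 47 → {lima:47, alpha:40}
send next → lima; now {alpha:40}
send next → alpha; now {}
add romeo (QoS class 22) → {romeo:22}
update romeo to QoS class 17 → {romeo:17}
add india (QoS class 77) → {india:77, romeo:17}
send next → india; now {romeo:17}
send next → romeo; now {}
add bravo (QoS class 42) → {bravo:42}
add november (QoS class 57) → {november:57, bravo:42}
send next → november; now {bravo:42}

charlie → whiskey → papa → quebec → delta → lima → alpha → india → romeo → november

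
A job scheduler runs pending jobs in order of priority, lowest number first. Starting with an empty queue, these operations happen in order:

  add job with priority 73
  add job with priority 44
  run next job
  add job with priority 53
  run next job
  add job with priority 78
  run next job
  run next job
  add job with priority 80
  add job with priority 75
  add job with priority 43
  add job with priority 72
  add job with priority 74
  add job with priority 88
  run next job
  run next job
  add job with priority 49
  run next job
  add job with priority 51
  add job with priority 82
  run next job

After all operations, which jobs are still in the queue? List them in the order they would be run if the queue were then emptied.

insert 73 → {73}
insert 44 → {44, 73}
run next job → 44; now {73}
insert 53 → {53, 73}
run next job → 53; now {73}
insert 78 → {73, 78}
run next job → 73; now {78}
run next job → 78; now {}
insert 80 → {80}
insert 75 → {75, 80}
insert 43 → {43, 75, 80}
insert 72 → {43, 72, 75, 80}
insert 74 → {43, 72, 74, 75, 80}
insert 88 → {43, 72, 74, 75, 80, 88}
run next job → 43; now {72, 74, 75, 80, 88}
run next job → 72; now {74, 75, 80, 88}
insert 49 → {49, 74, 75, 80, 88}
run next job → 49; now {74, 75, 80, 88}
insert 51 → {51, 74, 75, 80, 88}
insert 82 → {51, 74, 75, 80, 82, 88}
run next job → 51; now {74, 75, 80, 82, 88}

74, 75, 80, 82, 88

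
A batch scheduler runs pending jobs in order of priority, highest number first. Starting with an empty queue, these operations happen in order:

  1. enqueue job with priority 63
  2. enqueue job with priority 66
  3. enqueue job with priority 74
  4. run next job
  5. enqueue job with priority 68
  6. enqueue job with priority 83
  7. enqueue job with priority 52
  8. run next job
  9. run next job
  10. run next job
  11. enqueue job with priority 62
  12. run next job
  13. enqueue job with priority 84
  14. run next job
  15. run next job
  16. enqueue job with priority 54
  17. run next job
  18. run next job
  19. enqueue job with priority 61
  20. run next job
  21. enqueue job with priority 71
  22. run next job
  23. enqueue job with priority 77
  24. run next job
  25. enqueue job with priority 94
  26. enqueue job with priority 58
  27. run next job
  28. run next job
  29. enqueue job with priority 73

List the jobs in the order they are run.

[74, 83, 68, 66, 63, 84, 62, 54, 52, 61, 71, 77, 94, 58]

insert 63 → {63}
insert 66 → {66, 63}
insert 74 → {74, 66, 63}
run next job → 74; now {66, 63}
insert 68 → {68, 66, 63}
insert 83 → {83, 68, 66, 63}
insert 52 → {83, 68, 66, 63, 52}
run next job → 83; now {68, 66, 63, 52}
run next job → 68; now {66, 63, 52}
run next job → 66; now {63, 52}
insert 62 → {63, 62, 52}
run next job → 63; now {62, 52}
insert 84 → {84, 62, 52}
run next job → 84; now {62, 52}
run next job → 62; now {52}
insert 54 → {54, 52}
run next job → 54; now {52}
run next job → 52; now {}
insert 61 → {61}
run next job → 61; now {}
insert 71 → {71}
run next job → 71; now {}
insert 77 → {77}
run next job → 77; now {}
insert 94 → {94}
insert 58 → {94, 58}
run next job → 94; now {58}
run next job → 58; now {}
insert 73 → {73}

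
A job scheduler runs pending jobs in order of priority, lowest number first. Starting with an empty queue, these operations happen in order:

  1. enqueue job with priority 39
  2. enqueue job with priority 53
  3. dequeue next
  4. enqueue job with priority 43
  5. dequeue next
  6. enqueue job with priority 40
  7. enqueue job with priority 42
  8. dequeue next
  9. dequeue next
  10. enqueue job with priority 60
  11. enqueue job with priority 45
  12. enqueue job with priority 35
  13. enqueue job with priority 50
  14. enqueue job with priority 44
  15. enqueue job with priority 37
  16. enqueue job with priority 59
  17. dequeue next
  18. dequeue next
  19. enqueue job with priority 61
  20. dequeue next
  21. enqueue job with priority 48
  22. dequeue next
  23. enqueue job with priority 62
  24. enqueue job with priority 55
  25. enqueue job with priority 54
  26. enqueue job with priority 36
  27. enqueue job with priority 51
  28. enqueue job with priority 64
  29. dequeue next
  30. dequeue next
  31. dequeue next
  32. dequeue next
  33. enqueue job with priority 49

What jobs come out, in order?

insert 39 → {39}
insert 53 → {39, 53}
dequeue next → 39; now {53}
insert 43 → {43, 53}
dequeue next → 43; now {53}
insert 40 → {40, 53}
insert 42 → {40, 42, 53}
dequeue next → 40; now {42, 53}
dequeue next → 42; now {53}
insert 60 → {53, 60}
insert 45 → {45, 53, 60}
insert 35 → {35, 45, 53, 60}
insert 50 → {35, 45, 50, 53, 60}
insert 44 → {35, 44, 45, 50, 53, 60}
insert 37 → {35, 37, 44, 45, 50, 53, 60}
insert 59 → {35, 37, 44, 45, 50, 53, 59, 60}
dequeue next → 35; now {37, 44, 45, 50, 53, 59, 60}
dequeue next → 37; now {44, 45, 50, 53, 59, 60}
insert 61 → {44, 45, 50, 53, 59, 60, 61}
dequeue next → 44; now {45, 50, 53, 59, 60, 61}
insert 48 → {45, 48, 50, 53, 59, 60, 61}
dequeue next → 45; now {48, 50, 53, 59, 60, 61}
insert 62 → {48, 50, 53, 59, 60, 61, 62}
insert 55 → {48, 50, 53, 55, 59, 60, 61, 62}
insert 54 → {48, 50, 53, 54, 55, 59, 60, 61, 62}
insert 36 → {36, 48, 50, 53, 54, 55, 59, 60, 61, 62}
insert 51 → {36, 48, 50, 51, 53, 54, 55, 59, 60, 61, 62}
insert 64 → {36, 48, 50, 51, 53, 54, 55, 59, 60, 61, 62, 64}
dequeue next → 36; now {48, 50, 51, 53, 54, 55, 59, 60, 61, 62, 64}
dequeue next → 48; now {50, 51, 53, 54, 55, 59, 60, 61, 62, 64}
dequeue next → 50; now {51, 53, 54, 55, 59, 60, 61, 62, 64}
dequeue next → 51; now {53, 54, 55, 59, 60, 61, 62, 64}
insert 49 → {49, 53, 54, 55, 59, 60, 61, 62, 64}

39, 43, 40, 42, 35, 37, 44, 45, 36, 48, 50, 51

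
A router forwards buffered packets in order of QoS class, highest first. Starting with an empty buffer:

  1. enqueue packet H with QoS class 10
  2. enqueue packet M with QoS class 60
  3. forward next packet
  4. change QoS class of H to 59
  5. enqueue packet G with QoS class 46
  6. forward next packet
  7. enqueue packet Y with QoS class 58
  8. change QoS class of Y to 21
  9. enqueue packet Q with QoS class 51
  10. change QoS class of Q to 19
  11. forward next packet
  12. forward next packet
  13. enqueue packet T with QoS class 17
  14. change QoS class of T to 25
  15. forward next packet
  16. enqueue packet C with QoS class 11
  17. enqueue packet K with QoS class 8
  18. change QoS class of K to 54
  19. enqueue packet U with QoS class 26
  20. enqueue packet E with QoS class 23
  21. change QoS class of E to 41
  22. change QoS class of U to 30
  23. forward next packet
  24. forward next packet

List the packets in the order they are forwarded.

M, H, G, Y, T, K, E

add H (QoS class 10) → {H:10}
add M (QoS class 60) → {M:60, H:10}
forward next packet → M; now {H:10}
update H to QoS class 59 → {H:59}
add G (QoS class 46) → {H:59, G:46}
forward next packet → H; now {G:46}
add Y (QoS class 58) → {Y:58, G:46}
update Y to QoS class 21 → {G:46, Y:21}
add Q (QoS class 51) → {Q:51, G:46, Y:21}
update Q to QoS class 19 → {G:46, Y:21, Q:19}
forward next packet → G; now {Y:21, Q:19}
forward next packet → Y; now {Q:19}
add T (QoS class 17) → {Q:19, T:17}
update T to QoS class 25 → {T:25, Q:19}
forward next packet → T; now {Q:19}
add C (QoS class 11) → {Q:19, C:11}
add K (QoS class 8) → {Q:19, C:11, K:8}
update K to QoS class 54 → {K:54, Q:19, C:11}
add U (QoS class 26) → {K:54, U:26, Q:19, C:11}
add E (QoS class 23) → {K:54, U:26, E:23, Q:19, C:11}
update E to QoS class 41 → {K:54, E:41, U:26, Q:19, C:11}
update U to QoS class 30 → {K:54, E:41, U:30, Q:19, C:11}
forward next packet → K; now {E:41, U:30, Q:19, C:11}
forward next packet → E; now {U:30, Q:19, C:11}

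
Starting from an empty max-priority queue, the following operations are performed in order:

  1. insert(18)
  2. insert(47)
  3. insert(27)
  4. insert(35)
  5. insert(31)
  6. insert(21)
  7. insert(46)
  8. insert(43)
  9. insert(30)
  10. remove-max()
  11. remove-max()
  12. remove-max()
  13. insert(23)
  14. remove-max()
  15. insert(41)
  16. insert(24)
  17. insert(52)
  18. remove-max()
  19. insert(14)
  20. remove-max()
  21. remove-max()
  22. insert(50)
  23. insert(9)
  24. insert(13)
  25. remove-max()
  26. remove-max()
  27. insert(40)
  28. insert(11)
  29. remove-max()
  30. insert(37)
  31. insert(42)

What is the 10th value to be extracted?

40

insert 18 → {18}
insert 47 → {47, 18}
insert 27 → {47, 27, 18}
insert 35 → {47, 35, 27, 18}
insert 31 → {47, 35, 31, 27, 18}
insert 21 → {47, 35, 31, 27, 21, 18}
insert 46 → {47, 46, 35, 31, 27, 21, 18}
insert 43 → {47, 46, 43, 35, 31, 27, 21, 18}
insert 30 → {47, 46, 43, 35, 31, 30, 27, 21, 18}
remove-max → 47; now {46, 43, 35, 31, 30, 27, 21, 18}
remove-max → 46; now {43, 35, 31, 30, 27, 21, 18}
remove-max → 43; now {35, 31, 30, 27, 21, 18}
insert 23 → {35, 31, 30, 27, 23, 21, 18}
remove-max → 35; now {31, 30, 27, 23, 21, 18}
insert 41 → {41, 31, 30, 27, 23, 21, 18}
insert 24 → {41, 31, 30, 27, 24, 23, 21, 18}
insert 52 → {52, 41, 31, 30, 27, 24, 23, 21, 18}
remove-max → 52; now {41, 31, 30, 27, 24, 23, 21, 18}
insert 14 → {41, 31, 30, 27, 24, 23, 21, 18, 14}
remove-max → 41; now {31, 30, 27, 24, 23, 21, 18, 14}
remove-max → 31; now {30, 27, 24, 23, 21, 18, 14}
insert 50 → {50, 30, 27, 24, 23, 21, 18, 14}
insert 9 → {50, 30, 27, 24, 23, 21, 18, 14, 9}
insert 13 → {50, 30, 27, 24, 23, 21, 18, 14, 13, 9}
remove-max → 50; now {30, 27, 24, 23, 21, 18, 14, 13, 9}
remove-max → 30; now {27, 24, 23, 21, 18, 14, 13, 9}
insert 40 → {40, 27, 24, 23, 21, 18, 14, 13, 9}
insert 11 → {40, 27, 24, 23, 21, 18, 14, 13, 11, 9}
remove-max → 40; now {27, 24, 23, 21, 18, 14, 13, 11, 9}
insert 37 → {37, 27, 24, 23, 21, 18, 14, 13, 11, 9}
insert 42 → {42, 37, 27, 24, 23, 21, 18, 14, 13, 11, 9}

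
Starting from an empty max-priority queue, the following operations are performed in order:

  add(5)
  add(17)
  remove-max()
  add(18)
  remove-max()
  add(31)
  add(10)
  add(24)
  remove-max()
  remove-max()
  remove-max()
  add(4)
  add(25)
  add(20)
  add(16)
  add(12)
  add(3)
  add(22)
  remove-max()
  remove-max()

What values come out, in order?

insert 5 → {5}
insert 17 → {17, 5}
remove-max → 17; now {5}
insert 18 → {18, 5}
remove-max → 18; now {5}
insert 31 → {31, 5}
insert 10 → {31, 10, 5}
insert 24 → {31, 24, 10, 5}
remove-max → 31; now {24, 10, 5}
remove-max → 24; now {10, 5}
remove-max → 10; now {5}
insert 4 → {5, 4}
insert 25 → {25, 5, 4}
insert 20 → {25, 20, 5, 4}
insert 16 → {25, 20, 16, 5, 4}
insert 12 → {25, 20, 16, 12, 5, 4}
insert 3 → {25, 20, 16, 12, 5, 4, 3}
insert 22 → {25, 22, 20, 16, 12, 5, 4, 3}
remove-max → 25; now {22, 20, 16, 12, 5, 4, 3}
remove-max → 22; now {20, 16, 12, 5, 4, 3}

17, 18, 31, 24, 10, 25, 22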